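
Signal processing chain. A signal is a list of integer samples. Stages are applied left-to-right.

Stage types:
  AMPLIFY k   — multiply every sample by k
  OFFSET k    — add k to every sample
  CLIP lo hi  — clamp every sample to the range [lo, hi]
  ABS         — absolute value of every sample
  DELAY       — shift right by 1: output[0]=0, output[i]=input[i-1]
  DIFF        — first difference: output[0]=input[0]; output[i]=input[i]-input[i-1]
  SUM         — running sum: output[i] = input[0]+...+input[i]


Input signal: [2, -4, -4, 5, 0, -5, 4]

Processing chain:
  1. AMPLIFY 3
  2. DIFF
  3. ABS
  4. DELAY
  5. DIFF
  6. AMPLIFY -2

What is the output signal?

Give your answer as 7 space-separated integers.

Input: [2, -4, -4, 5, 0, -5, 4]
Stage 1 (AMPLIFY 3): 2*3=6, -4*3=-12, -4*3=-12, 5*3=15, 0*3=0, -5*3=-15, 4*3=12 -> [6, -12, -12, 15, 0, -15, 12]
Stage 2 (DIFF): s[0]=6, -12-6=-18, -12--12=0, 15--12=27, 0-15=-15, -15-0=-15, 12--15=27 -> [6, -18, 0, 27, -15, -15, 27]
Stage 3 (ABS): |6|=6, |-18|=18, |0|=0, |27|=27, |-15|=15, |-15|=15, |27|=27 -> [6, 18, 0, 27, 15, 15, 27]
Stage 4 (DELAY): [0, 6, 18, 0, 27, 15, 15] = [0, 6, 18, 0, 27, 15, 15] -> [0, 6, 18, 0, 27, 15, 15]
Stage 5 (DIFF): s[0]=0, 6-0=6, 18-6=12, 0-18=-18, 27-0=27, 15-27=-12, 15-15=0 -> [0, 6, 12, -18, 27, -12, 0]
Stage 6 (AMPLIFY -2): 0*-2=0, 6*-2=-12, 12*-2=-24, -18*-2=36, 27*-2=-54, -12*-2=24, 0*-2=0 -> [0, -12, -24, 36, -54, 24, 0]

Answer: 0 -12 -24 36 -54 24 0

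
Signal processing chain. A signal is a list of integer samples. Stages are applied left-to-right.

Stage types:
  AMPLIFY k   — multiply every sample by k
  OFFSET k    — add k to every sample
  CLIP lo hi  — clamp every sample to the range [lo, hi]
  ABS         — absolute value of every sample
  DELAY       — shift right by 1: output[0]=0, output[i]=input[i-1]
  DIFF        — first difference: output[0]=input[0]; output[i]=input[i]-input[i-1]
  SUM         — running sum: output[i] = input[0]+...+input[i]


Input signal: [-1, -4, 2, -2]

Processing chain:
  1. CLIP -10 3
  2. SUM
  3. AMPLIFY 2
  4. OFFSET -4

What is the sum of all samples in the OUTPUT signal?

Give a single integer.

Answer: -44

Derivation:
Input: [-1, -4, 2, -2]
Stage 1 (CLIP -10 3): clip(-1,-10,3)=-1, clip(-4,-10,3)=-4, clip(2,-10,3)=2, clip(-2,-10,3)=-2 -> [-1, -4, 2, -2]
Stage 2 (SUM): sum[0..0]=-1, sum[0..1]=-5, sum[0..2]=-3, sum[0..3]=-5 -> [-1, -5, -3, -5]
Stage 3 (AMPLIFY 2): -1*2=-2, -5*2=-10, -3*2=-6, -5*2=-10 -> [-2, -10, -6, -10]
Stage 4 (OFFSET -4): -2+-4=-6, -10+-4=-14, -6+-4=-10, -10+-4=-14 -> [-6, -14, -10, -14]
Output sum: -44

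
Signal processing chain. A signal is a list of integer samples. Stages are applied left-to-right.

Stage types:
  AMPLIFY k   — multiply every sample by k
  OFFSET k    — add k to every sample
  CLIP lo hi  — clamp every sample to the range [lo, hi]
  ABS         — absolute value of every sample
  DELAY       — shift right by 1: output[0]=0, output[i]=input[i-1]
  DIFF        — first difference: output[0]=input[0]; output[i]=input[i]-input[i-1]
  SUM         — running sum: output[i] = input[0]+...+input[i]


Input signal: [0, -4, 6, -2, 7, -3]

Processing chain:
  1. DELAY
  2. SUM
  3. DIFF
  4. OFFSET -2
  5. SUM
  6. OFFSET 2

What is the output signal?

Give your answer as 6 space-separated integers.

Answer: 0 -2 -8 -4 -8 -3

Derivation:
Input: [0, -4, 6, -2, 7, -3]
Stage 1 (DELAY): [0, 0, -4, 6, -2, 7] = [0, 0, -4, 6, -2, 7] -> [0, 0, -4, 6, -2, 7]
Stage 2 (SUM): sum[0..0]=0, sum[0..1]=0, sum[0..2]=-4, sum[0..3]=2, sum[0..4]=0, sum[0..5]=7 -> [0, 0, -4, 2, 0, 7]
Stage 3 (DIFF): s[0]=0, 0-0=0, -4-0=-4, 2--4=6, 0-2=-2, 7-0=7 -> [0, 0, -4, 6, -2, 7]
Stage 4 (OFFSET -2): 0+-2=-2, 0+-2=-2, -4+-2=-6, 6+-2=4, -2+-2=-4, 7+-2=5 -> [-2, -2, -6, 4, -4, 5]
Stage 5 (SUM): sum[0..0]=-2, sum[0..1]=-4, sum[0..2]=-10, sum[0..3]=-6, sum[0..4]=-10, sum[0..5]=-5 -> [-2, -4, -10, -6, -10, -5]
Stage 6 (OFFSET 2): -2+2=0, -4+2=-2, -10+2=-8, -6+2=-4, -10+2=-8, -5+2=-3 -> [0, -2, -8, -4, -8, -3]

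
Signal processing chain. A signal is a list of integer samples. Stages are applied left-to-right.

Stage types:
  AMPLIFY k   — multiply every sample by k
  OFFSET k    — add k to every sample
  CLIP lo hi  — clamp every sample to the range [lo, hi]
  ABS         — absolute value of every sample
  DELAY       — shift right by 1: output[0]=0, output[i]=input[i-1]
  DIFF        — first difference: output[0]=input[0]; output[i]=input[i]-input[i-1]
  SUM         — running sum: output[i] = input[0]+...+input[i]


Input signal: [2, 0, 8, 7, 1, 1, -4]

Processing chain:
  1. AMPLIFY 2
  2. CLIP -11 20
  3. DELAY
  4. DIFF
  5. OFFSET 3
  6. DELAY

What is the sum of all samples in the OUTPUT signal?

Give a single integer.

Input: [2, 0, 8, 7, 1, 1, -4]
Stage 1 (AMPLIFY 2): 2*2=4, 0*2=0, 8*2=16, 7*2=14, 1*2=2, 1*2=2, -4*2=-8 -> [4, 0, 16, 14, 2, 2, -8]
Stage 2 (CLIP -11 20): clip(4,-11,20)=4, clip(0,-11,20)=0, clip(16,-11,20)=16, clip(14,-11,20)=14, clip(2,-11,20)=2, clip(2,-11,20)=2, clip(-8,-11,20)=-8 -> [4, 0, 16, 14, 2, 2, -8]
Stage 3 (DELAY): [0, 4, 0, 16, 14, 2, 2] = [0, 4, 0, 16, 14, 2, 2] -> [0, 4, 0, 16, 14, 2, 2]
Stage 4 (DIFF): s[0]=0, 4-0=4, 0-4=-4, 16-0=16, 14-16=-2, 2-14=-12, 2-2=0 -> [0, 4, -4, 16, -2, -12, 0]
Stage 5 (OFFSET 3): 0+3=3, 4+3=7, -4+3=-1, 16+3=19, -2+3=1, -12+3=-9, 0+3=3 -> [3, 7, -1, 19, 1, -9, 3]
Stage 6 (DELAY): [0, 3, 7, -1, 19, 1, -9] = [0, 3, 7, -1, 19, 1, -9] -> [0, 3, 7, -1, 19, 1, -9]
Output sum: 20

Answer: 20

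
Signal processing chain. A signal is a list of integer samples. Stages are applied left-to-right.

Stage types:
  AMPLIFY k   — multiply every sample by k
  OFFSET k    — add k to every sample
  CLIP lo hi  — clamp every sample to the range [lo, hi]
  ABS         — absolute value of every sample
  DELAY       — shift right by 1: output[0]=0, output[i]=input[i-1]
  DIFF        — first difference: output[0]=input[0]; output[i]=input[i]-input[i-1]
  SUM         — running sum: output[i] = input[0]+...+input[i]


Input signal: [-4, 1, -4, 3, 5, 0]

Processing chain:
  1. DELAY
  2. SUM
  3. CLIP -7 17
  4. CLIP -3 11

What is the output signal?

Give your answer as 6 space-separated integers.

Input: [-4, 1, -4, 3, 5, 0]
Stage 1 (DELAY): [0, -4, 1, -4, 3, 5] = [0, -4, 1, -4, 3, 5] -> [0, -4, 1, -4, 3, 5]
Stage 2 (SUM): sum[0..0]=0, sum[0..1]=-4, sum[0..2]=-3, sum[0..3]=-7, sum[0..4]=-4, sum[0..5]=1 -> [0, -4, -3, -7, -4, 1]
Stage 3 (CLIP -7 17): clip(0,-7,17)=0, clip(-4,-7,17)=-4, clip(-3,-7,17)=-3, clip(-7,-7,17)=-7, clip(-4,-7,17)=-4, clip(1,-7,17)=1 -> [0, -4, -3, -7, -4, 1]
Stage 4 (CLIP -3 11): clip(0,-3,11)=0, clip(-4,-3,11)=-3, clip(-3,-3,11)=-3, clip(-7,-3,11)=-3, clip(-4,-3,11)=-3, clip(1,-3,11)=1 -> [0, -3, -3, -3, -3, 1]

Answer: 0 -3 -3 -3 -3 1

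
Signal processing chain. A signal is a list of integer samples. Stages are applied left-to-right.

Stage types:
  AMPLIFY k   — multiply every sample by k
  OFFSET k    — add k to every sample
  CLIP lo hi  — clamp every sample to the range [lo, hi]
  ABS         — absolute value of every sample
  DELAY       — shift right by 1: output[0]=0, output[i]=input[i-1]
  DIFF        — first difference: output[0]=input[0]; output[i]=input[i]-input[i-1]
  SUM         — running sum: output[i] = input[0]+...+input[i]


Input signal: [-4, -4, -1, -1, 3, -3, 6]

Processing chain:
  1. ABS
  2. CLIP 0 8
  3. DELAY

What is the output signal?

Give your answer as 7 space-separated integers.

Answer: 0 4 4 1 1 3 3

Derivation:
Input: [-4, -4, -1, -1, 3, -3, 6]
Stage 1 (ABS): |-4|=4, |-4|=4, |-1|=1, |-1|=1, |3|=3, |-3|=3, |6|=6 -> [4, 4, 1, 1, 3, 3, 6]
Stage 2 (CLIP 0 8): clip(4,0,8)=4, clip(4,0,8)=4, clip(1,0,8)=1, clip(1,0,8)=1, clip(3,0,8)=3, clip(3,0,8)=3, clip(6,0,8)=6 -> [4, 4, 1, 1, 3, 3, 6]
Stage 3 (DELAY): [0, 4, 4, 1, 1, 3, 3] = [0, 4, 4, 1, 1, 3, 3] -> [0, 4, 4, 1, 1, 3, 3]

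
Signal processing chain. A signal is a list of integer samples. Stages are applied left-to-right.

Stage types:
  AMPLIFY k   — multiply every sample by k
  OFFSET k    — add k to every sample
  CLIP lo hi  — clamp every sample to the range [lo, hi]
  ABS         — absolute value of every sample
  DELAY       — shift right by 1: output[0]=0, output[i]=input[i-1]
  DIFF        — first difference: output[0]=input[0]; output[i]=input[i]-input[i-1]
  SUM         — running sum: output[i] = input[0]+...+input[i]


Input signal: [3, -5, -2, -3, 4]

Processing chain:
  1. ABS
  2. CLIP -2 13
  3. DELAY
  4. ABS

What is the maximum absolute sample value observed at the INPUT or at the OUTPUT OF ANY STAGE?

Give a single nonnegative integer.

Input: [3, -5, -2, -3, 4] (max |s|=5)
Stage 1 (ABS): |3|=3, |-5|=5, |-2|=2, |-3|=3, |4|=4 -> [3, 5, 2, 3, 4] (max |s|=5)
Stage 2 (CLIP -2 13): clip(3,-2,13)=3, clip(5,-2,13)=5, clip(2,-2,13)=2, clip(3,-2,13)=3, clip(4,-2,13)=4 -> [3, 5, 2, 3, 4] (max |s|=5)
Stage 3 (DELAY): [0, 3, 5, 2, 3] = [0, 3, 5, 2, 3] -> [0, 3, 5, 2, 3] (max |s|=5)
Stage 4 (ABS): |0|=0, |3|=3, |5|=5, |2|=2, |3|=3 -> [0, 3, 5, 2, 3] (max |s|=5)
Overall max amplitude: 5

Answer: 5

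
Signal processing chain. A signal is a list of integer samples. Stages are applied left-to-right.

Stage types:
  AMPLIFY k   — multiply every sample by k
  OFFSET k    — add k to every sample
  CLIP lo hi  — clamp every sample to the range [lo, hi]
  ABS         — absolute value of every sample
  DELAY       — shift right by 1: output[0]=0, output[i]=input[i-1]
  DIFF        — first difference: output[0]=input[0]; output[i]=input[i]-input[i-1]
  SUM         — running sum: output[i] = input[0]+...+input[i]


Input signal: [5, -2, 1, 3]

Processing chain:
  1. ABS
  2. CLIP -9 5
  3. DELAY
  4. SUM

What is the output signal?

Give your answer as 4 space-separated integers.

Answer: 0 5 7 8

Derivation:
Input: [5, -2, 1, 3]
Stage 1 (ABS): |5|=5, |-2|=2, |1|=1, |3|=3 -> [5, 2, 1, 3]
Stage 2 (CLIP -9 5): clip(5,-9,5)=5, clip(2,-9,5)=2, clip(1,-9,5)=1, clip(3,-9,5)=3 -> [5, 2, 1, 3]
Stage 3 (DELAY): [0, 5, 2, 1] = [0, 5, 2, 1] -> [0, 5, 2, 1]
Stage 4 (SUM): sum[0..0]=0, sum[0..1]=5, sum[0..2]=7, sum[0..3]=8 -> [0, 5, 7, 8]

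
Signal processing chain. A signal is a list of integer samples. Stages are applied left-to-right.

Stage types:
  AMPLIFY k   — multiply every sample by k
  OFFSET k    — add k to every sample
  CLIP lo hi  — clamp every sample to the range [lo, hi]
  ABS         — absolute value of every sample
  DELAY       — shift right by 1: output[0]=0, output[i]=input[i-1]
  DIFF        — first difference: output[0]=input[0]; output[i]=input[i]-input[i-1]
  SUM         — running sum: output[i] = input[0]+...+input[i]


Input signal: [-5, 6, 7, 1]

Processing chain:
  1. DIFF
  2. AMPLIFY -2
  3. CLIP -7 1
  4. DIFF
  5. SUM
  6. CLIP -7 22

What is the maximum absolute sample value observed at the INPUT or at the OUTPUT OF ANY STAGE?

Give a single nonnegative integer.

Input: [-5, 6, 7, 1] (max |s|=7)
Stage 1 (DIFF): s[0]=-5, 6--5=11, 7-6=1, 1-7=-6 -> [-5, 11, 1, -6] (max |s|=11)
Stage 2 (AMPLIFY -2): -5*-2=10, 11*-2=-22, 1*-2=-2, -6*-2=12 -> [10, -22, -2, 12] (max |s|=22)
Stage 3 (CLIP -7 1): clip(10,-7,1)=1, clip(-22,-7,1)=-7, clip(-2,-7,1)=-2, clip(12,-7,1)=1 -> [1, -7, -2, 1] (max |s|=7)
Stage 4 (DIFF): s[0]=1, -7-1=-8, -2--7=5, 1--2=3 -> [1, -8, 5, 3] (max |s|=8)
Stage 5 (SUM): sum[0..0]=1, sum[0..1]=-7, sum[0..2]=-2, sum[0..3]=1 -> [1, -7, -2, 1] (max |s|=7)
Stage 6 (CLIP -7 22): clip(1,-7,22)=1, clip(-7,-7,22)=-7, clip(-2,-7,22)=-2, clip(1,-7,22)=1 -> [1, -7, -2, 1] (max |s|=7)
Overall max amplitude: 22

Answer: 22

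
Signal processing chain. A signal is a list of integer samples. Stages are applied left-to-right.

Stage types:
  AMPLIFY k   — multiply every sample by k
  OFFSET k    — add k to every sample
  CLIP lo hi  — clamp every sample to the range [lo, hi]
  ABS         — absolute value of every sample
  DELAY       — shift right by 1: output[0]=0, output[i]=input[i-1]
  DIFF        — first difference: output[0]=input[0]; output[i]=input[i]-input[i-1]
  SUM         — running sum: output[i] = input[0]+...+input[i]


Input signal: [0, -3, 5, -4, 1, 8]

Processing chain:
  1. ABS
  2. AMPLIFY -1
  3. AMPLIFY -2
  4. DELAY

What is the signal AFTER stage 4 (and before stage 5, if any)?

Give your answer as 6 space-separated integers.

Input: [0, -3, 5, -4, 1, 8]
Stage 1 (ABS): |0|=0, |-3|=3, |5|=5, |-4|=4, |1|=1, |8|=8 -> [0, 3, 5, 4, 1, 8]
Stage 2 (AMPLIFY -1): 0*-1=0, 3*-1=-3, 5*-1=-5, 4*-1=-4, 1*-1=-1, 8*-1=-8 -> [0, -3, -5, -4, -1, -8]
Stage 3 (AMPLIFY -2): 0*-2=0, -3*-2=6, -5*-2=10, -4*-2=8, -1*-2=2, -8*-2=16 -> [0, 6, 10, 8, 2, 16]
Stage 4 (DELAY): [0, 0, 6, 10, 8, 2] = [0, 0, 6, 10, 8, 2] -> [0, 0, 6, 10, 8, 2]

Answer: 0 0 6 10 8 2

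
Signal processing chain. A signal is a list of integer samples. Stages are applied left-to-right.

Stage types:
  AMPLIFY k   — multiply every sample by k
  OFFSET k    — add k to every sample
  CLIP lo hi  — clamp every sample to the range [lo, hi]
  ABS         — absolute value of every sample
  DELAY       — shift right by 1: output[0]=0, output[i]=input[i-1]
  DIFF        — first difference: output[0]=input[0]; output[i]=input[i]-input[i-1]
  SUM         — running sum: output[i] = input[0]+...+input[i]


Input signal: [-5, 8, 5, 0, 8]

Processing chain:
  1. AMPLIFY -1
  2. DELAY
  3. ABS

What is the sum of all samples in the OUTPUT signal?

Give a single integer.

Answer: 18

Derivation:
Input: [-5, 8, 5, 0, 8]
Stage 1 (AMPLIFY -1): -5*-1=5, 8*-1=-8, 5*-1=-5, 0*-1=0, 8*-1=-8 -> [5, -8, -5, 0, -8]
Stage 2 (DELAY): [0, 5, -8, -5, 0] = [0, 5, -8, -5, 0] -> [0, 5, -8, -5, 0]
Stage 3 (ABS): |0|=0, |5|=5, |-8|=8, |-5|=5, |0|=0 -> [0, 5, 8, 5, 0]
Output sum: 18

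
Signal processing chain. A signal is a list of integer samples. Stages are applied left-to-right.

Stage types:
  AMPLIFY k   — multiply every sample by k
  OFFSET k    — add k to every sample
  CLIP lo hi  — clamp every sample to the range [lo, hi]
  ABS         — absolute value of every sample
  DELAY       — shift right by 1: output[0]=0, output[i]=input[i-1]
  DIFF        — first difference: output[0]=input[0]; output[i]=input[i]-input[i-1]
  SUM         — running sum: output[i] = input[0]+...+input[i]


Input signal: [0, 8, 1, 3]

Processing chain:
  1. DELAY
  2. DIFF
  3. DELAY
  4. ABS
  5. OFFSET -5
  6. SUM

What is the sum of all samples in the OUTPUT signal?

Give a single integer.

Answer: -42

Derivation:
Input: [0, 8, 1, 3]
Stage 1 (DELAY): [0, 0, 8, 1] = [0, 0, 8, 1] -> [0, 0, 8, 1]
Stage 2 (DIFF): s[0]=0, 0-0=0, 8-0=8, 1-8=-7 -> [0, 0, 8, -7]
Stage 3 (DELAY): [0, 0, 0, 8] = [0, 0, 0, 8] -> [0, 0, 0, 8]
Stage 4 (ABS): |0|=0, |0|=0, |0|=0, |8|=8 -> [0, 0, 0, 8]
Stage 5 (OFFSET -5): 0+-5=-5, 0+-5=-5, 0+-5=-5, 8+-5=3 -> [-5, -5, -5, 3]
Stage 6 (SUM): sum[0..0]=-5, sum[0..1]=-10, sum[0..2]=-15, sum[0..3]=-12 -> [-5, -10, -15, -12]
Output sum: -42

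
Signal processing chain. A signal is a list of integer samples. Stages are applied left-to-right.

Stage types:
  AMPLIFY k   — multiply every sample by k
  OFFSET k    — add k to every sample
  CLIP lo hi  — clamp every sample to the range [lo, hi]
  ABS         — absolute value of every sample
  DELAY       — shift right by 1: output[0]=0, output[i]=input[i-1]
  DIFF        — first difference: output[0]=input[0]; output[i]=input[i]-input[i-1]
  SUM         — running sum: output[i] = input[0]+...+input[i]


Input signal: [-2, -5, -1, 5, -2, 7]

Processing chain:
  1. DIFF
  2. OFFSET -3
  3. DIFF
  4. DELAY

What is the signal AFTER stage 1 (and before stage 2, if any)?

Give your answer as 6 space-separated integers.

Answer: -2 -3 4 6 -7 9

Derivation:
Input: [-2, -5, -1, 5, -2, 7]
Stage 1 (DIFF): s[0]=-2, -5--2=-3, -1--5=4, 5--1=6, -2-5=-7, 7--2=9 -> [-2, -3, 4, 6, -7, 9]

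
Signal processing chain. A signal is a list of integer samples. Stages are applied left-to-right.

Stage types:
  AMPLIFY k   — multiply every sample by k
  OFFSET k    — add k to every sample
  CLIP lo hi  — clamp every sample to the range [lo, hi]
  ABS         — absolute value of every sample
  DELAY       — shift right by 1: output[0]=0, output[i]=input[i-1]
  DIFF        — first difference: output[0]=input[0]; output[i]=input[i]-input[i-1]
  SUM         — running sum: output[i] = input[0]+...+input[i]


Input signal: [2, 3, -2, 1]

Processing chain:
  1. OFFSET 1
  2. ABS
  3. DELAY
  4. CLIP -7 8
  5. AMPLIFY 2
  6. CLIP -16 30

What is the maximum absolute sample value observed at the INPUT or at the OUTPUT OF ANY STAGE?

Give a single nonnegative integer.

Answer: 8

Derivation:
Input: [2, 3, -2, 1] (max |s|=3)
Stage 1 (OFFSET 1): 2+1=3, 3+1=4, -2+1=-1, 1+1=2 -> [3, 4, -1, 2] (max |s|=4)
Stage 2 (ABS): |3|=3, |4|=4, |-1|=1, |2|=2 -> [3, 4, 1, 2] (max |s|=4)
Stage 3 (DELAY): [0, 3, 4, 1] = [0, 3, 4, 1] -> [0, 3, 4, 1] (max |s|=4)
Stage 4 (CLIP -7 8): clip(0,-7,8)=0, clip(3,-7,8)=3, clip(4,-7,8)=4, clip(1,-7,8)=1 -> [0, 3, 4, 1] (max |s|=4)
Stage 5 (AMPLIFY 2): 0*2=0, 3*2=6, 4*2=8, 1*2=2 -> [0, 6, 8, 2] (max |s|=8)
Stage 6 (CLIP -16 30): clip(0,-16,30)=0, clip(6,-16,30)=6, clip(8,-16,30)=8, clip(2,-16,30)=2 -> [0, 6, 8, 2] (max |s|=8)
Overall max amplitude: 8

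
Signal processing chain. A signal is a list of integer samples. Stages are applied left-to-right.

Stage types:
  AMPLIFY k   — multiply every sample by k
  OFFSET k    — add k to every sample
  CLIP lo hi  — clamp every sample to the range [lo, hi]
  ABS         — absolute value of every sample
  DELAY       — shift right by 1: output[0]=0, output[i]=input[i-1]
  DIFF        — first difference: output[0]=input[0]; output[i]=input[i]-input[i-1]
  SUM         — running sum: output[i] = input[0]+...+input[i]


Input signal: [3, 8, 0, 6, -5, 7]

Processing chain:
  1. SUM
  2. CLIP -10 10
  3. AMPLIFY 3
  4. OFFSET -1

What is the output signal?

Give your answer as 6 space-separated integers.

Answer: 8 29 29 29 29 29

Derivation:
Input: [3, 8, 0, 6, -5, 7]
Stage 1 (SUM): sum[0..0]=3, sum[0..1]=11, sum[0..2]=11, sum[0..3]=17, sum[0..4]=12, sum[0..5]=19 -> [3, 11, 11, 17, 12, 19]
Stage 2 (CLIP -10 10): clip(3,-10,10)=3, clip(11,-10,10)=10, clip(11,-10,10)=10, clip(17,-10,10)=10, clip(12,-10,10)=10, clip(19,-10,10)=10 -> [3, 10, 10, 10, 10, 10]
Stage 3 (AMPLIFY 3): 3*3=9, 10*3=30, 10*3=30, 10*3=30, 10*3=30, 10*3=30 -> [9, 30, 30, 30, 30, 30]
Stage 4 (OFFSET -1): 9+-1=8, 30+-1=29, 30+-1=29, 30+-1=29, 30+-1=29, 30+-1=29 -> [8, 29, 29, 29, 29, 29]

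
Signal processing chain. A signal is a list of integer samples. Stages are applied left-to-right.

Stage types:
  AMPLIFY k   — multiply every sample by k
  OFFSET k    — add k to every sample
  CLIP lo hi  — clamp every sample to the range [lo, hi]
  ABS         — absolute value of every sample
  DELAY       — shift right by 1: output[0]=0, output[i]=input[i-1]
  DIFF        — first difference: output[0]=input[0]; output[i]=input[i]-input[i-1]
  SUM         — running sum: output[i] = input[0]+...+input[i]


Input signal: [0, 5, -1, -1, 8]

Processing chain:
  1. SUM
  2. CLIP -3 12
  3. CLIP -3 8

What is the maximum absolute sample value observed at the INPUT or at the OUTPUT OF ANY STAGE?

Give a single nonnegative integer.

Input: [0, 5, -1, -1, 8] (max |s|=8)
Stage 1 (SUM): sum[0..0]=0, sum[0..1]=5, sum[0..2]=4, sum[0..3]=3, sum[0..4]=11 -> [0, 5, 4, 3, 11] (max |s|=11)
Stage 2 (CLIP -3 12): clip(0,-3,12)=0, clip(5,-3,12)=5, clip(4,-3,12)=4, clip(3,-3,12)=3, clip(11,-3,12)=11 -> [0, 5, 4, 3, 11] (max |s|=11)
Stage 3 (CLIP -3 8): clip(0,-3,8)=0, clip(5,-3,8)=5, clip(4,-3,8)=4, clip(3,-3,8)=3, clip(11,-3,8)=8 -> [0, 5, 4, 3, 8] (max |s|=8)
Overall max amplitude: 11

Answer: 11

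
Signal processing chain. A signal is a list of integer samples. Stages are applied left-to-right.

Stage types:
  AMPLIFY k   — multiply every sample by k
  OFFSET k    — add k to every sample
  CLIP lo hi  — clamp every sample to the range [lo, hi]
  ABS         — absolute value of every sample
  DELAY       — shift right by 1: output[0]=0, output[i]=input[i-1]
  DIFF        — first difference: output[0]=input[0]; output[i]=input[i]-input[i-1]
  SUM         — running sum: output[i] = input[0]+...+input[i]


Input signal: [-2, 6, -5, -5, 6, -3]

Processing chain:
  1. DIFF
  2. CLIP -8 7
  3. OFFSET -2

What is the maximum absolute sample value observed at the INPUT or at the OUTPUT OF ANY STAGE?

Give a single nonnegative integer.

Answer: 11

Derivation:
Input: [-2, 6, -5, -5, 6, -3] (max |s|=6)
Stage 1 (DIFF): s[0]=-2, 6--2=8, -5-6=-11, -5--5=0, 6--5=11, -3-6=-9 -> [-2, 8, -11, 0, 11, -9] (max |s|=11)
Stage 2 (CLIP -8 7): clip(-2,-8,7)=-2, clip(8,-8,7)=7, clip(-11,-8,7)=-8, clip(0,-8,7)=0, clip(11,-8,7)=7, clip(-9,-8,7)=-8 -> [-2, 7, -8, 0, 7, -8] (max |s|=8)
Stage 3 (OFFSET -2): -2+-2=-4, 7+-2=5, -8+-2=-10, 0+-2=-2, 7+-2=5, -8+-2=-10 -> [-4, 5, -10, -2, 5, -10] (max |s|=10)
Overall max amplitude: 11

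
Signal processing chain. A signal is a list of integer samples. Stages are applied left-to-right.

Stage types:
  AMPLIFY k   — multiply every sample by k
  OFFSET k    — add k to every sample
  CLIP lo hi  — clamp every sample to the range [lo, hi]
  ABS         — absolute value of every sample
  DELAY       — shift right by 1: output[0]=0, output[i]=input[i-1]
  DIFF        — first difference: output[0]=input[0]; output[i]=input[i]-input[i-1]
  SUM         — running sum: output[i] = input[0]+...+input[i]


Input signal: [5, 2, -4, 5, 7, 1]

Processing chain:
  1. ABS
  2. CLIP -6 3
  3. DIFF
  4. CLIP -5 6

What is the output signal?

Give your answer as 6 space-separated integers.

Answer: 3 -1 1 0 0 -2

Derivation:
Input: [5, 2, -4, 5, 7, 1]
Stage 1 (ABS): |5|=5, |2|=2, |-4|=4, |5|=5, |7|=7, |1|=1 -> [5, 2, 4, 5, 7, 1]
Stage 2 (CLIP -6 3): clip(5,-6,3)=3, clip(2,-6,3)=2, clip(4,-6,3)=3, clip(5,-6,3)=3, clip(7,-6,3)=3, clip(1,-6,3)=1 -> [3, 2, 3, 3, 3, 1]
Stage 3 (DIFF): s[0]=3, 2-3=-1, 3-2=1, 3-3=0, 3-3=0, 1-3=-2 -> [3, -1, 1, 0, 0, -2]
Stage 4 (CLIP -5 6): clip(3,-5,6)=3, clip(-1,-5,6)=-1, clip(1,-5,6)=1, clip(0,-5,6)=0, clip(0,-5,6)=0, clip(-2,-5,6)=-2 -> [3, -1, 1, 0, 0, -2]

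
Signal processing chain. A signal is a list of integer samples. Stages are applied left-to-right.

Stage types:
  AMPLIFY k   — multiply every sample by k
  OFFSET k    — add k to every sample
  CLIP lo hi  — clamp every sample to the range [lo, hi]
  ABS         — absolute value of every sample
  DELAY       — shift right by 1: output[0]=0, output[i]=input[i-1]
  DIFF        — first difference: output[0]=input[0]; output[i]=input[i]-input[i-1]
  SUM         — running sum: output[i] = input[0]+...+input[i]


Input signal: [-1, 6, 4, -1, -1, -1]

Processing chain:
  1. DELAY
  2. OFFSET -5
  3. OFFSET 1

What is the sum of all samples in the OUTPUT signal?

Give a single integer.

Input: [-1, 6, 4, -1, -1, -1]
Stage 1 (DELAY): [0, -1, 6, 4, -1, -1] = [0, -1, 6, 4, -1, -1] -> [0, -1, 6, 4, -1, -1]
Stage 2 (OFFSET -5): 0+-5=-5, -1+-5=-6, 6+-5=1, 4+-5=-1, -1+-5=-6, -1+-5=-6 -> [-5, -6, 1, -1, -6, -6]
Stage 3 (OFFSET 1): -5+1=-4, -6+1=-5, 1+1=2, -1+1=0, -6+1=-5, -6+1=-5 -> [-4, -5, 2, 0, -5, -5]
Output sum: -17

Answer: -17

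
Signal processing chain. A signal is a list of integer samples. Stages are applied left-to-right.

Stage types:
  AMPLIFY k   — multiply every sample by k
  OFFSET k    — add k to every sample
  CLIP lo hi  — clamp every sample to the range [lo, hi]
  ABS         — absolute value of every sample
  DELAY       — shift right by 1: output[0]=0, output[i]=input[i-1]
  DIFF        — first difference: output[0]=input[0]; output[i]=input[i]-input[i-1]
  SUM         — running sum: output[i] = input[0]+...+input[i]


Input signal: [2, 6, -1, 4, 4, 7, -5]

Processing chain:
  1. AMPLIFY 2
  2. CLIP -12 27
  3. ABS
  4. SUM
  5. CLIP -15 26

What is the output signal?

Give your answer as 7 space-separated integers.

Answer: 4 16 18 26 26 26 26

Derivation:
Input: [2, 6, -1, 4, 4, 7, -5]
Stage 1 (AMPLIFY 2): 2*2=4, 6*2=12, -1*2=-2, 4*2=8, 4*2=8, 7*2=14, -5*2=-10 -> [4, 12, -2, 8, 8, 14, -10]
Stage 2 (CLIP -12 27): clip(4,-12,27)=4, clip(12,-12,27)=12, clip(-2,-12,27)=-2, clip(8,-12,27)=8, clip(8,-12,27)=8, clip(14,-12,27)=14, clip(-10,-12,27)=-10 -> [4, 12, -2, 8, 8, 14, -10]
Stage 3 (ABS): |4|=4, |12|=12, |-2|=2, |8|=8, |8|=8, |14|=14, |-10|=10 -> [4, 12, 2, 8, 8, 14, 10]
Stage 4 (SUM): sum[0..0]=4, sum[0..1]=16, sum[0..2]=18, sum[0..3]=26, sum[0..4]=34, sum[0..5]=48, sum[0..6]=58 -> [4, 16, 18, 26, 34, 48, 58]
Stage 5 (CLIP -15 26): clip(4,-15,26)=4, clip(16,-15,26)=16, clip(18,-15,26)=18, clip(26,-15,26)=26, clip(34,-15,26)=26, clip(48,-15,26)=26, clip(58,-15,26)=26 -> [4, 16, 18, 26, 26, 26, 26]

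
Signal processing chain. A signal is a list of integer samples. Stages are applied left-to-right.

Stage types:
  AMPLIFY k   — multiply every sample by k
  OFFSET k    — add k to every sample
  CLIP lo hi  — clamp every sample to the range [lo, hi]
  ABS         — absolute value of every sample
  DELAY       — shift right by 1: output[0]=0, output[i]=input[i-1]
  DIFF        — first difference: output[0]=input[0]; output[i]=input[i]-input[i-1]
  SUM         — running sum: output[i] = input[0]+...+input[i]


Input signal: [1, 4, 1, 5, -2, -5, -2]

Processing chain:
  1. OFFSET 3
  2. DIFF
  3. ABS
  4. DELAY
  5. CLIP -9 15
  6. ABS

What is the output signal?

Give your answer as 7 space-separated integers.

Answer: 0 4 3 3 4 7 3

Derivation:
Input: [1, 4, 1, 5, -2, -5, -2]
Stage 1 (OFFSET 3): 1+3=4, 4+3=7, 1+3=4, 5+3=8, -2+3=1, -5+3=-2, -2+3=1 -> [4, 7, 4, 8, 1, -2, 1]
Stage 2 (DIFF): s[0]=4, 7-4=3, 4-7=-3, 8-4=4, 1-8=-7, -2-1=-3, 1--2=3 -> [4, 3, -3, 4, -7, -3, 3]
Stage 3 (ABS): |4|=4, |3|=3, |-3|=3, |4|=4, |-7|=7, |-3|=3, |3|=3 -> [4, 3, 3, 4, 7, 3, 3]
Stage 4 (DELAY): [0, 4, 3, 3, 4, 7, 3] = [0, 4, 3, 3, 4, 7, 3] -> [0, 4, 3, 3, 4, 7, 3]
Stage 5 (CLIP -9 15): clip(0,-9,15)=0, clip(4,-9,15)=4, clip(3,-9,15)=3, clip(3,-9,15)=3, clip(4,-9,15)=4, clip(7,-9,15)=7, clip(3,-9,15)=3 -> [0, 4, 3, 3, 4, 7, 3]
Stage 6 (ABS): |0|=0, |4|=4, |3|=3, |3|=3, |4|=4, |7|=7, |3|=3 -> [0, 4, 3, 3, 4, 7, 3]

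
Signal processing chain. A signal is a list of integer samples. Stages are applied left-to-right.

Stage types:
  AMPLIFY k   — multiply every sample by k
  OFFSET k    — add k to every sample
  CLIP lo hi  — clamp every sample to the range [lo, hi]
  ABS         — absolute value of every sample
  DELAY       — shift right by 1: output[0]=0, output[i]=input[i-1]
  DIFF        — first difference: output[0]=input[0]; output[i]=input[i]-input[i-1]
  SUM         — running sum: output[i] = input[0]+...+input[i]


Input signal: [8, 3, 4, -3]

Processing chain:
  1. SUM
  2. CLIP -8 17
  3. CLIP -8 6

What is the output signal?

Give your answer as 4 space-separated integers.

Input: [8, 3, 4, -3]
Stage 1 (SUM): sum[0..0]=8, sum[0..1]=11, sum[0..2]=15, sum[0..3]=12 -> [8, 11, 15, 12]
Stage 2 (CLIP -8 17): clip(8,-8,17)=8, clip(11,-8,17)=11, clip(15,-8,17)=15, clip(12,-8,17)=12 -> [8, 11, 15, 12]
Stage 3 (CLIP -8 6): clip(8,-8,6)=6, clip(11,-8,6)=6, clip(15,-8,6)=6, clip(12,-8,6)=6 -> [6, 6, 6, 6]

Answer: 6 6 6 6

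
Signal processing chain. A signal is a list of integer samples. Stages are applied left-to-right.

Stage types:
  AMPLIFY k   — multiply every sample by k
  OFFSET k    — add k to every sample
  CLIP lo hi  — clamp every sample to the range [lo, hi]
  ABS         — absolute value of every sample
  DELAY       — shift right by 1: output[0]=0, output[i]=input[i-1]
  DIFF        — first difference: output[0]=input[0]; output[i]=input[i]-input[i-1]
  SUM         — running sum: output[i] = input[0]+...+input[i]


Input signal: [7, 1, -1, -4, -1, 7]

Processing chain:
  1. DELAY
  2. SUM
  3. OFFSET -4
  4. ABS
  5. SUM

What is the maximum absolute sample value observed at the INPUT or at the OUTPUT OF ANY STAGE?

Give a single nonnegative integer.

Answer: 17

Derivation:
Input: [7, 1, -1, -4, -1, 7] (max |s|=7)
Stage 1 (DELAY): [0, 7, 1, -1, -4, -1] = [0, 7, 1, -1, -4, -1] -> [0, 7, 1, -1, -4, -1] (max |s|=7)
Stage 2 (SUM): sum[0..0]=0, sum[0..1]=7, sum[0..2]=8, sum[0..3]=7, sum[0..4]=3, sum[0..5]=2 -> [0, 7, 8, 7, 3, 2] (max |s|=8)
Stage 3 (OFFSET -4): 0+-4=-4, 7+-4=3, 8+-4=4, 7+-4=3, 3+-4=-1, 2+-4=-2 -> [-4, 3, 4, 3, -1, -2] (max |s|=4)
Stage 4 (ABS): |-4|=4, |3|=3, |4|=4, |3|=3, |-1|=1, |-2|=2 -> [4, 3, 4, 3, 1, 2] (max |s|=4)
Stage 5 (SUM): sum[0..0]=4, sum[0..1]=7, sum[0..2]=11, sum[0..3]=14, sum[0..4]=15, sum[0..5]=17 -> [4, 7, 11, 14, 15, 17] (max |s|=17)
Overall max amplitude: 17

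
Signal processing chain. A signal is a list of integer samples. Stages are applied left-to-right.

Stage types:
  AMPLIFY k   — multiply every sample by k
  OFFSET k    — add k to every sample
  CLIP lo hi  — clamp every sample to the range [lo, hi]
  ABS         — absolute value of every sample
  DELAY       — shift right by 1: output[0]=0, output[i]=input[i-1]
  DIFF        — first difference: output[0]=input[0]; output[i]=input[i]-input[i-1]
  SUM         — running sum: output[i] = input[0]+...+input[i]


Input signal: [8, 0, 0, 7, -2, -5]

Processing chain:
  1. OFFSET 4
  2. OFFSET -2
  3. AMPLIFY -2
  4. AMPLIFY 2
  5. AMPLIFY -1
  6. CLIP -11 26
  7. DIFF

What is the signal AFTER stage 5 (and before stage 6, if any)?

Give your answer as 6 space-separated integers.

Answer: 40 8 8 36 0 -12

Derivation:
Input: [8, 0, 0, 7, -2, -5]
Stage 1 (OFFSET 4): 8+4=12, 0+4=4, 0+4=4, 7+4=11, -2+4=2, -5+4=-1 -> [12, 4, 4, 11, 2, -1]
Stage 2 (OFFSET -2): 12+-2=10, 4+-2=2, 4+-2=2, 11+-2=9, 2+-2=0, -1+-2=-3 -> [10, 2, 2, 9, 0, -3]
Stage 3 (AMPLIFY -2): 10*-2=-20, 2*-2=-4, 2*-2=-4, 9*-2=-18, 0*-2=0, -3*-2=6 -> [-20, -4, -4, -18, 0, 6]
Stage 4 (AMPLIFY 2): -20*2=-40, -4*2=-8, -4*2=-8, -18*2=-36, 0*2=0, 6*2=12 -> [-40, -8, -8, -36, 0, 12]
Stage 5 (AMPLIFY -1): -40*-1=40, -8*-1=8, -8*-1=8, -36*-1=36, 0*-1=0, 12*-1=-12 -> [40, 8, 8, 36, 0, -12]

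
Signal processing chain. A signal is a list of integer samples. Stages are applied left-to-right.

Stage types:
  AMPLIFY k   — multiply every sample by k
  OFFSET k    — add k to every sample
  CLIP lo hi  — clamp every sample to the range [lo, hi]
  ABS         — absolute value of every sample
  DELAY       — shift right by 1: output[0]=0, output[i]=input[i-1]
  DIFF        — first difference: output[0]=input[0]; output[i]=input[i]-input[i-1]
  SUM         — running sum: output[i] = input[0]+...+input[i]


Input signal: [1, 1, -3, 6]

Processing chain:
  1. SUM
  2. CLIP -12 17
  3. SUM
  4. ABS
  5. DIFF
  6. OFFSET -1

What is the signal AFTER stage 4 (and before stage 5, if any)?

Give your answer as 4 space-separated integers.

Answer: 1 3 2 7

Derivation:
Input: [1, 1, -3, 6]
Stage 1 (SUM): sum[0..0]=1, sum[0..1]=2, sum[0..2]=-1, sum[0..3]=5 -> [1, 2, -1, 5]
Stage 2 (CLIP -12 17): clip(1,-12,17)=1, clip(2,-12,17)=2, clip(-1,-12,17)=-1, clip(5,-12,17)=5 -> [1, 2, -1, 5]
Stage 3 (SUM): sum[0..0]=1, sum[0..1]=3, sum[0..2]=2, sum[0..3]=7 -> [1, 3, 2, 7]
Stage 4 (ABS): |1|=1, |3|=3, |2|=2, |7|=7 -> [1, 3, 2, 7]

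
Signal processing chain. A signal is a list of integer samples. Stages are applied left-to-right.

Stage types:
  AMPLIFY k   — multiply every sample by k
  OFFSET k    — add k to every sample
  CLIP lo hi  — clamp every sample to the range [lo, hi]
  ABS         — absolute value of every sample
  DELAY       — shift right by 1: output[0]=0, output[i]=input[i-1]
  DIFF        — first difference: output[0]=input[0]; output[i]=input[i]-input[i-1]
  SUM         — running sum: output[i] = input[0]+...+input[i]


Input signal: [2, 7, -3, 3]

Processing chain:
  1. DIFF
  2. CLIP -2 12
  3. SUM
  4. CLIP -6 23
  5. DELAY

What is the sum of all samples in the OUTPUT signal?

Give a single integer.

Input: [2, 7, -3, 3]
Stage 1 (DIFF): s[0]=2, 7-2=5, -3-7=-10, 3--3=6 -> [2, 5, -10, 6]
Stage 2 (CLIP -2 12): clip(2,-2,12)=2, clip(5,-2,12)=5, clip(-10,-2,12)=-2, clip(6,-2,12)=6 -> [2, 5, -2, 6]
Stage 3 (SUM): sum[0..0]=2, sum[0..1]=7, sum[0..2]=5, sum[0..3]=11 -> [2, 7, 5, 11]
Stage 4 (CLIP -6 23): clip(2,-6,23)=2, clip(7,-6,23)=7, clip(5,-6,23)=5, clip(11,-6,23)=11 -> [2, 7, 5, 11]
Stage 5 (DELAY): [0, 2, 7, 5] = [0, 2, 7, 5] -> [0, 2, 7, 5]
Output sum: 14

Answer: 14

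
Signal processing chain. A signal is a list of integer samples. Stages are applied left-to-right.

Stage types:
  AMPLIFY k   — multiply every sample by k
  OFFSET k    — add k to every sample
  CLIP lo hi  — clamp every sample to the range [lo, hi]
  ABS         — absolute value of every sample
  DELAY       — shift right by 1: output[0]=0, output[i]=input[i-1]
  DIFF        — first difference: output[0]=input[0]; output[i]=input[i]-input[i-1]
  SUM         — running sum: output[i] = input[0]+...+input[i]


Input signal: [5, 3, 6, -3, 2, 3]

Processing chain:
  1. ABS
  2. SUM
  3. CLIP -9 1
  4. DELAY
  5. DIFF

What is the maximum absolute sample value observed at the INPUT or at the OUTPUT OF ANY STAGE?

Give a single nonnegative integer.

Input: [5, 3, 6, -3, 2, 3] (max |s|=6)
Stage 1 (ABS): |5|=5, |3|=3, |6|=6, |-3|=3, |2|=2, |3|=3 -> [5, 3, 6, 3, 2, 3] (max |s|=6)
Stage 2 (SUM): sum[0..0]=5, sum[0..1]=8, sum[0..2]=14, sum[0..3]=17, sum[0..4]=19, sum[0..5]=22 -> [5, 8, 14, 17, 19, 22] (max |s|=22)
Stage 3 (CLIP -9 1): clip(5,-9,1)=1, clip(8,-9,1)=1, clip(14,-9,1)=1, clip(17,-9,1)=1, clip(19,-9,1)=1, clip(22,-9,1)=1 -> [1, 1, 1, 1, 1, 1] (max |s|=1)
Stage 4 (DELAY): [0, 1, 1, 1, 1, 1] = [0, 1, 1, 1, 1, 1] -> [0, 1, 1, 1, 1, 1] (max |s|=1)
Stage 5 (DIFF): s[0]=0, 1-0=1, 1-1=0, 1-1=0, 1-1=0, 1-1=0 -> [0, 1, 0, 0, 0, 0] (max |s|=1)
Overall max amplitude: 22

Answer: 22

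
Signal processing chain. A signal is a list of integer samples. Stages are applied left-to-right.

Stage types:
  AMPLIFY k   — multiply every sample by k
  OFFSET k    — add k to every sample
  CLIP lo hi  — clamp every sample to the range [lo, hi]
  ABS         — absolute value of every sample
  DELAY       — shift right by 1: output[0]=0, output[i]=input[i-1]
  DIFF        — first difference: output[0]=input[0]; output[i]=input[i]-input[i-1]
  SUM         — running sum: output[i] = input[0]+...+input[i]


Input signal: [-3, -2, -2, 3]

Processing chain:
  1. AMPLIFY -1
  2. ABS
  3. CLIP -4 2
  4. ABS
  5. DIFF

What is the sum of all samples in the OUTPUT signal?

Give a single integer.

Input: [-3, -2, -2, 3]
Stage 1 (AMPLIFY -1): -3*-1=3, -2*-1=2, -2*-1=2, 3*-1=-3 -> [3, 2, 2, -3]
Stage 2 (ABS): |3|=3, |2|=2, |2|=2, |-3|=3 -> [3, 2, 2, 3]
Stage 3 (CLIP -4 2): clip(3,-4,2)=2, clip(2,-4,2)=2, clip(2,-4,2)=2, clip(3,-4,2)=2 -> [2, 2, 2, 2]
Stage 4 (ABS): |2|=2, |2|=2, |2|=2, |2|=2 -> [2, 2, 2, 2]
Stage 5 (DIFF): s[0]=2, 2-2=0, 2-2=0, 2-2=0 -> [2, 0, 0, 0]
Output sum: 2

Answer: 2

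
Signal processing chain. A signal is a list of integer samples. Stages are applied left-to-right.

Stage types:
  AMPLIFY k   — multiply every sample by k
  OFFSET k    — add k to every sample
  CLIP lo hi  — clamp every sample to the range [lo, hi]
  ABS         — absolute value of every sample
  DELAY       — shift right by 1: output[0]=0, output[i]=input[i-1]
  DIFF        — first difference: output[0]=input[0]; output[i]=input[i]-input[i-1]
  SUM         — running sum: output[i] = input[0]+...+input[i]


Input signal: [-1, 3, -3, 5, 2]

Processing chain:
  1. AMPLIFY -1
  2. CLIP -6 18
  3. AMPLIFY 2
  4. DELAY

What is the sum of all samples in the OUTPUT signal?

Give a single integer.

Input: [-1, 3, -3, 5, 2]
Stage 1 (AMPLIFY -1): -1*-1=1, 3*-1=-3, -3*-1=3, 5*-1=-5, 2*-1=-2 -> [1, -3, 3, -5, -2]
Stage 2 (CLIP -6 18): clip(1,-6,18)=1, clip(-3,-6,18)=-3, clip(3,-6,18)=3, clip(-5,-6,18)=-5, clip(-2,-6,18)=-2 -> [1, -3, 3, -5, -2]
Stage 3 (AMPLIFY 2): 1*2=2, -3*2=-6, 3*2=6, -5*2=-10, -2*2=-4 -> [2, -6, 6, -10, -4]
Stage 4 (DELAY): [0, 2, -6, 6, -10] = [0, 2, -6, 6, -10] -> [0, 2, -6, 6, -10]
Output sum: -8

Answer: -8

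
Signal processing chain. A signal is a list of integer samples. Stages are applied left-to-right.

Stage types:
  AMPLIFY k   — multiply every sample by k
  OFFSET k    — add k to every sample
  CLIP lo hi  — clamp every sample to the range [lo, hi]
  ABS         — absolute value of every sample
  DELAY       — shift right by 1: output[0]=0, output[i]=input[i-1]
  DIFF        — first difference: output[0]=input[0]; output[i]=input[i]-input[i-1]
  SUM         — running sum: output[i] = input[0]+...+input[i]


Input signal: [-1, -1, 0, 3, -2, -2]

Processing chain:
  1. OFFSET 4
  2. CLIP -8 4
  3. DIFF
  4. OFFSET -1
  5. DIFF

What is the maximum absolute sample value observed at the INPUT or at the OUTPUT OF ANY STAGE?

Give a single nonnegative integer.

Input: [-1, -1, 0, 3, -2, -2] (max |s|=3)
Stage 1 (OFFSET 4): -1+4=3, -1+4=3, 0+4=4, 3+4=7, -2+4=2, -2+4=2 -> [3, 3, 4, 7, 2, 2] (max |s|=7)
Stage 2 (CLIP -8 4): clip(3,-8,4)=3, clip(3,-8,4)=3, clip(4,-8,4)=4, clip(7,-8,4)=4, clip(2,-8,4)=2, clip(2,-8,4)=2 -> [3, 3, 4, 4, 2, 2] (max |s|=4)
Stage 3 (DIFF): s[0]=3, 3-3=0, 4-3=1, 4-4=0, 2-4=-2, 2-2=0 -> [3, 0, 1, 0, -2, 0] (max |s|=3)
Stage 4 (OFFSET -1): 3+-1=2, 0+-1=-1, 1+-1=0, 0+-1=-1, -2+-1=-3, 0+-1=-1 -> [2, -1, 0, -1, -3, -1] (max |s|=3)
Stage 5 (DIFF): s[0]=2, -1-2=-3, 0--1=1, -1-0=-1, -3--1=-2, -1--3=2 -> [2, -3, 1, -1, -2, 2] (max |s|=3)
Overall max amplitude: 7

Answer: 7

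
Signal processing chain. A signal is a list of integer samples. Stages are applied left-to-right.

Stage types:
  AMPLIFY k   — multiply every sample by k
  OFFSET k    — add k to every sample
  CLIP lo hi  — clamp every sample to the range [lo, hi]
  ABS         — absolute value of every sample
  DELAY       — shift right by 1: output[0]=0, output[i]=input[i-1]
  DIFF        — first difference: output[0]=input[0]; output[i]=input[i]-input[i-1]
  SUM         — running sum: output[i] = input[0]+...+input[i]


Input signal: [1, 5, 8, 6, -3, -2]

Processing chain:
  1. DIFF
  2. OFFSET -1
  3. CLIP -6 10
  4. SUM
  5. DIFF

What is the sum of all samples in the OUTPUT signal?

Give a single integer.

Answer: -4

Derivation:
Input: [1, 5, 8, 6, -3, -2]
Stage 1 (DIFF): s[0]=1, 5-1=4, 8-5=3, 6-8=-2, -3-6=-9, -2--3=1 -> [1, 4, 3, -2, -9, 1]
Stage 2 (OFFSET -1): 1+-1=0, 4+-1=3, 3+-1=2, -2+-1=-3, -9+-1=-10, 1+-1=0 -> [0, 3, 2, -3, -10, 0]
Stage 3 (CLIP -6 10): clip(0,-6,10)=0, clip(3,-6,10)=3, clip(2,-6,10)=2, clip(-3,-6,10)=-3, clip(-10,-6,10)=-6, clip(0,-6,10)=0 -> [0, 3, 2, -3, -6, 0]
Stage 4 (SUM): sum[0..0]=0, sum[0..1]=3, sum[0..2]=5, sum[0..3]=2, sum[0..4]=-4, sum[0..5]=-4 -> [0, 3, 5, 2, -4, -4]
Stage 5 (DIFF): s[0]=0, 3-0=3, 5-3=2, 2-5=-3, -4-2=-6, -4--4=0 -> [0, 3, 2, -3, -6, 0]
Output sum: -4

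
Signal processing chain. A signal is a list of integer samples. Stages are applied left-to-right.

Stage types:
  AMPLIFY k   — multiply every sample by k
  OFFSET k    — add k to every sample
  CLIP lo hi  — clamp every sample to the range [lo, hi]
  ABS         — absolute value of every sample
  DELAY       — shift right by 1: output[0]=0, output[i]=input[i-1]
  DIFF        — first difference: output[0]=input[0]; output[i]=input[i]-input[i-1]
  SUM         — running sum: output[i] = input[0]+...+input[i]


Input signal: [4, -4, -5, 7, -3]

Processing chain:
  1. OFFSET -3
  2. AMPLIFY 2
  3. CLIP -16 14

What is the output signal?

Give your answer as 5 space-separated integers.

Answer: 2 -14 -16 8 -12

Derivation:
Input: [4, -4, -5, 7, -3]
Stage 1 (OFFSET -3): 4+-3=1, -4+-3=-7, -5+-3=-8, 7+-3=4, -3+-3=-6 -> [1, -7, -8, 4, -6]
Stage 2 (AMPLIFY 2): 1*2=2, -7*2=-14, -8*2=-16, 4*2=8, -6*2=-12 -> [2, -14, -16, 8, -12]
Stage 3 (CLIP -16 14): clip(2,-16,14)=2, clip(-14,-16,14)=-14, clip(-16,-16,14)=-16, clip(8,-16,14)=8, clip(-12,-16,14)=-12 -> [2, -14, -16, 8, -12]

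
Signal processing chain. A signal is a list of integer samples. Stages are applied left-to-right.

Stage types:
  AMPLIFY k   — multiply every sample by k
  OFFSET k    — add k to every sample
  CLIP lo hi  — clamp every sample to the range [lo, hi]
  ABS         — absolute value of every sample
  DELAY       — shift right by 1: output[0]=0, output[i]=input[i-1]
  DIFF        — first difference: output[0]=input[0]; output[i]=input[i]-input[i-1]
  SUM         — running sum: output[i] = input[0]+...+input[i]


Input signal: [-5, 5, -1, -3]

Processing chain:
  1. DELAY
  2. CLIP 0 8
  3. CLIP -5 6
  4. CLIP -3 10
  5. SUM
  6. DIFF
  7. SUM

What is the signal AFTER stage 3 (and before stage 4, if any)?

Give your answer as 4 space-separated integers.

Input: [-5, 5, -1, -3]
Stage 1 (DELAY): [0, -5, 5, -1] = [0, -5, 5, -1] -> [0, -5, 5, -1]
Stage 2 (CLIP 0 8): clip(0,0,8)=0, clip(-5,0,8)=0, clip(5,0,8)=5, clip(-1,0,8)=0 -> [0, 0, 5, 0]
Stage 3 (CLIP -5 6): clip(0,-5,6)=0, clip(0,-5,6)=0, clip(5,-5,6)=5, clip(0,-5,6)=0 -> [0, 0, 5, 0]

Answer: 0 0 5 0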